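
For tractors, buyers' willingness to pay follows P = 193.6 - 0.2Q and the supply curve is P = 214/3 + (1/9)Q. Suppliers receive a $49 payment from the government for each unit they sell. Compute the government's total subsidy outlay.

Government cost = $26974.5

Pre-subsidy: 193.6 - 0.2Q = 214/3 + (1/9)Q gives Q* = 393 and P* = 115.
With the subsidy, sellers receive Ps = Pb + 49 for each unit, where Pb is the price buyers pay.
On the curves, Pb = 193.6 - 0.2Q and Ps = 214/3 + (1/9)Q; the wedge Ps − Pb = 49 gives 214/3 + (1/9)Q − (193.6 - 0.2Q) = 49, so Q' = 550.5.
Then Pb = 193.6 − 0.2·550.5 = 83.5 and Ps = 214/3 + (1/9)·550.5 = 132.5.
Government outlay = subsidy × quantity = 49 × 550.5 = 26974.5.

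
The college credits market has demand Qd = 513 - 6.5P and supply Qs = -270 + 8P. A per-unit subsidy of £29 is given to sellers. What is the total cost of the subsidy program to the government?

Government cost = £7714

Pre-subsidy: 513 - 6.5P = -270 + 8P gives P* = 54, Q* = 162.
With the subsidy, sellers receive Ps = Pb + 29 for each unit, where Pb is the price buyers pay.
Supply in terms of Pb becomes Qs = -270 + 8(Pb + 29) = -38 + 8Pb. Setting this equal to demand: 513 - 6.5Pb = -38 + 8Pb, so Pb = 38.
Sellers receive Ps = 38 + 29 = 67; Q' = 513 − 6.5·38 = 266.
Government outlay = subsidy × quantity = 29 × 266 = 7714.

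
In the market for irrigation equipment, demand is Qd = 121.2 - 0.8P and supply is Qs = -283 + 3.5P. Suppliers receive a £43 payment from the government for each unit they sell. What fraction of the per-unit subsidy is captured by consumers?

Pre-subsidy: 121.2 - 0.8P = -283 + 3.5P gives P* = 94, Q* = 46.
With the subsidy, sellers receive Ps = Pb + 43 for each unit, where Pb is the price buyers pay.
Supply in terms of Pb becomes Qs = -283 + 3.5(Pb + 43) = -132.5 + 3.5Pb. Setting this equal to demand: 121.2 - 0.8Pb = -132.5 + 3.5Pb, so Pb = 59.
Sellers receive Ps = 59 + 43 = 102; Q' = 121.2 − 0.8·59 = 74.
Buyers' price falls by P* − Pb = 94 − 59 = 35; sellers' price rises by Ps − P* = 102 − 94 = 8.
So consumers capture 35/43 = 35/43 of each unit of subsidy.

Consumer share = 35/43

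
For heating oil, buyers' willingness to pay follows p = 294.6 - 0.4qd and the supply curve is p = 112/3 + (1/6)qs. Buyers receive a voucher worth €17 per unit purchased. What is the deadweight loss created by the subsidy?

Pre-subsidy: 294.6 - 0.4q = 112/3 + (1/6)q gives q* = 454 and p* = 113.
With the rebate, buyers effectively pay pb = ps − 17, where ps is the price sellers receive.
On the curves, pb = 294.6 - 0.4q and ps = 112/3 + (1/6)q; the wedge ps − pb = 17 gives 112/3 + (1/6)q − (294.6 - 0.4q) = 17, so q' = 484.
Then pb = 294.6 − 0.4·484 = 101 and ps = 112/3 + (1/6)·484 = 118.
The subsidy expands output by 484 − 454 = 30 past the efficient level; on those units the gap between marginal cost and willingness to pay runs from 0 up to 17.
DWL = ½ × 17 × 30 = 255.

Deadweight loss = €255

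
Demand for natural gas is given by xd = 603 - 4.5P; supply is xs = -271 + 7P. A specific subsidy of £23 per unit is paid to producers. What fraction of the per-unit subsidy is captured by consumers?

Consumer share = 14/23

Pre-subsidy: 603 - 4.5P = -271 + 7P gives P* = 76, x* = 261.
With the subsidy, sellers receive Ps = Pb + 23 for each unit, where Pb is the price buyers pay.
Supply in terms of Pb becomes xs = -271 + 7(Pb + 23) = -110 + 7Pb. Setting this equal to demand: 603 - 4.5Pb = -110 + 7Pb, so Pb = 62.
Sellers receive Ps = 62 + 23 = 85; x' = 603 − 4.5·62 = 324.
Buyers' price falls by P* − Pb = 76 − 62 = 14; sellers' price rises by Ps − P* = 85 − 76 = 9.
So consumers capture 14/23 = 14/23 of each unit of subsidy.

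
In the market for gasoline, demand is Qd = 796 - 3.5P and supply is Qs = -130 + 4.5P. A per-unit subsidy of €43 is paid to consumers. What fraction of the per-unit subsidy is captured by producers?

Pre-subsidy: 796 - 3.5P = -130 + 4.5P gives P* = 115.75, Q* = 390.875.
With the rebate, buyers effectively pay Pb = Ps − 43, where Ps is the price sellers receive.
Demand in terms of Ps becomes Qd = 796 − 3.5(Ps − 43) = 946.5 - 3.5Ps. Setting this equal to supply: 946.5 - 3.5Ps = -130 + 4.5Ps, so Ps = 134.5625.
Buyers pay Pb = 134.5625 − 43 = 91.5625; Q' = -130 + 4.5·134.5625 = 475.53125.
Buyers' price falls by P* − Pb = 115.75 − 91.5625 = 24.1875; sellers' price rises by Ps − P* = 134.5625 − 115.75 = 18.8125.
So producers capture 18.8125/43 = 0.4375 of each unit of subsidy.

Producer share = 0.4375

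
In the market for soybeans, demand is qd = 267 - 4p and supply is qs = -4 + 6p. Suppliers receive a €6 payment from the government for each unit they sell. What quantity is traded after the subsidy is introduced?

Pre-subsidy: 267 - 4p = -4 + 6p gives p* = 27.1, q* = 158.6.
With the subsidy, sellers receive ps = pb + 6 for each unit, where pb is the price buyers pay.
Supply in terms of pb becomes qs = -4 + 6(pb + 6) = 32 + 6pb. Setting this equal to demand: 267 - 4pb = 32 + 6pb, so pb = 23.5.
Sellers receive ps = 23.5 + 6 = 29.5; q' = 267 − 4·23.5 = 173.

q' = 173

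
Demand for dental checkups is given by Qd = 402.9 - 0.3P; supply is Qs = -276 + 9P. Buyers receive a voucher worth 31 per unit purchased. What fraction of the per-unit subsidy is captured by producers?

Producer share = 1/31

Pre-subsidy: 402.9 - 0.3P = -276 + 9P gives P* = 73, Q* = 381.
With the rebate, buyers effectively pay Pb = Ps − 31, where Ps is the price sellers receive.
Demand in terms of Ps becomes Qd = 402.9 − 0.3(Ps − 31) = 412.2 - 0.3Ps. Setting this equal to supply: 412.2 - 0.3Ps = -276 + 9Ps, so Ps = 74.
Buyers pay Pb = 74 − 31 = 43; Q' = -276 + 9·74 = 390.
Buyers' price falls by P* − Pb = 73 − 43 = 30; sellers' price rises by Ps − P* = 74 − 73 = 1.
So producers capture 1/31 = 1/31 of each unit of subsidy.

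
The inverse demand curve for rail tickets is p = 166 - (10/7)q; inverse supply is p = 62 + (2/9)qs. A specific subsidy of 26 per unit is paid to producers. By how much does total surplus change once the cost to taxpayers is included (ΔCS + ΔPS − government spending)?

Net change in total surplus = -204.75

Pre-subsidy: 166 - (10/7)q = 62 + (2/9)q gives q* = 63 and p* = 76.
With the subsidy, sellers receive ps = pb + 26 for each unit, where pb is the price buyers pay.
On the curves, pb = 166 - (10/7)q and ps = 62 + (2/9)q; the wedge ps − pb = 26 gives 62 + (2/9)q − (166 - (10/7)q) = 26, so q' = 78.75.
Then pb = 166 − (10/7)·78.75 = 53.5 and ps = 62 + (2/9)·78.75 = 79.5.
ΔCS = ½(63 + 78.75)(76 − 53.5) = 1594.6875; ΔPS = ½(63 + 78.75)(79.5 − 76) = 248.0625.
Government spending = 26 × 78.75 = 2047.5.
Net change = 1594.6875 + 248.0625 − 2047.5 = -204.75. The loss equals the DWL triangle ½·26·15.75.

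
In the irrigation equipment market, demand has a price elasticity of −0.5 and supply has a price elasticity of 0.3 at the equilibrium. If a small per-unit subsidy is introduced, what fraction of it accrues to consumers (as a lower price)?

Consumer share = 0.375

For a small subsidy around the equilibrium, the benefit split depends on the relative slopes, which at a point are proportional to the elasticities.
Buyer share = εs/(εs + |εd|) = 0.3/(0.3 + 0.5) = 0.375; seller share = |εd|/(εs + |εd|) = 0.625.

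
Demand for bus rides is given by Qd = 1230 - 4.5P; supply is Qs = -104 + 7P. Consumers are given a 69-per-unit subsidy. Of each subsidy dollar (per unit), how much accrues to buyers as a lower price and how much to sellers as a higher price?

Pre-subsidy: 1230 - 4.5P = -104 + 7P gives P* = 116, Q* = 708.
With the rebate, buyers effectively pay Pb = Ps − 69, where Ps is the price sellers receive.
Demand in terms of Ps becomes Qd = 1230 − 4.5(Ps − 69) = 1540.5 - 4.5Ps. Setting this equal to supply: 1540.5 - 4.5Ps = -104 + 7Ps, so Ps = 143.
Buyers pay Pb = 143 − 69 = 74; Q' = -104 + 7·143 = 897.
Buyers' price falls by P* − Pb = 116 − 74 = 42; sellers' price rises by Ps − P* = 143 − 116 = 27.

Buyers gain 42 per unit; sellers gain 27 per unit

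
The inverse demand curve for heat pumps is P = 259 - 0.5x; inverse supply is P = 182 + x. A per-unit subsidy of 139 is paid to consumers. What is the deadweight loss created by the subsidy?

Deadweight loss = 19321/3

Pre-subsidy: 259 - 0.5x = 182 + x gives x* = 154/3 and P* = 700/3.
With the rebate, buyers effectively pay Pb = Ps − 139, where Ps is the price sellers receive.
On the curves, Pb = 259 - 0.5x and Ps = 182 + x; the wedge Ps − Pb = 139 gives 182 + x − (259 - 0.5x) = 139, so x' = 144.
Then Pb = 259 − 0.5·144 = 187 and Ps = 182 + 1·144 = 326.
The subsidy expands output by 144 − 154/3 = 278/3 past the efficient level; on those units the gap between marginal cost and willingness to pay runs from 0 up to 139.
DWL = ½ × 139 × 278/3 = 19321/3.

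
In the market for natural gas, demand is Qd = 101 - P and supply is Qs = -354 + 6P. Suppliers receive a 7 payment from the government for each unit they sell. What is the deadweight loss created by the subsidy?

Deadweight loss = 21

Pre-subsidy: 101 - P = -354 + 6P gives P* = 65, Q* = 36.
With the subsidy, sellers receive Ps = Pb + 7 for each unit, where Pb is the price buyers pay.
Supply in terms of Pb becomes Qs = -354 + 6(Pb + 7) = -312 + 6Pb. Setting this equal to demand: 101 - Pb = -312 + 6Pb, so Pb = 59.
Sellers receive Ps = 59 + 7 = 66; Q' = 101 − 1·59 = 42.
The subsidy expands output by 42 − 36 = 6 past the efficient level; on those units the gap between marginal cost and willingness to pay runs from 0 up to 7.
DWL = ½ × 7 × 6 = 21.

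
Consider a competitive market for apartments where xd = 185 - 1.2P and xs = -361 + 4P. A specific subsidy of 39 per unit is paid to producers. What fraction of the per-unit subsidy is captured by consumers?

Pre-subsidy: 185 - 1.2P = -361 + 4P gives P* = 105, x* = 59.
With the subsidy, sellers receive Ps = Pb + 39 for each unit, where Pb is the price buyers pay.
Supply in terms of Pb becomes xs = -361 + 4(Pb + 39) = -205 + 4Pb. Setting this equal to demand: 185 - 1.2Pb = -205 + 4Pb, so Pb = 75.
Sellers receive Ps = 75 + 39 = 114; x' = 185 − 1.2·75 = 95.
Buyers' price falls by P* − Pb = 105 − 75 = 30; sellers' price rises by Ps − P* = 114 − 105 = 9.
So consumers capture 30/39 = 10/13 of each unit of subsidy.

Consumer share = 10/13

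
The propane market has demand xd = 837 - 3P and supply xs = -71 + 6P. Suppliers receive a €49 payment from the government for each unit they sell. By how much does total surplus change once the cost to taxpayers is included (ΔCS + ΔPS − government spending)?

Pre-subsidy: 837 - 3P = -71 + 6P gives P* = 908/9, x* = 1603/3.
With the subsidy, sellers receive Ps = Pb + 49 for each unit, where Pb is the price buyers pay.
Supply in terms of Pb becomes xs = -71 + 6(Pb + 49) = 223 + 6Pb. Setting this equal to demand: 837 - 3Pb = 223 + 6Pb, so Pb = 614/9.
Sellers receive Ps = 614/9 + 49 = 1055/9; x' = 837 − 3·(614/9) = 1897/3.
ΔCS = ½(1603/3 + 1897/3)(908/9 − 614/9) = 171500/9; ΔPS = ½(1603/3 + 1897/3)(1055/9 − 908/9) = 85750/9.
Government spending = 49 × 1897/3 = 92953/3.
Net change = 171500/9 + 85750/9 − 92953/3 = -2401. The loss equals the DWL triangle ½·49·98.

Net change in total surplus = -€2401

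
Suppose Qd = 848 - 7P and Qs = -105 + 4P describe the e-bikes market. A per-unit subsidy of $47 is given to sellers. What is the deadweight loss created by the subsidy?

Deadweight loss = 30926/11

Pre-subsidy: 848 - 7P = -105 + 4P gives P* = 953/11, Q* = 2657/11.
With the subsidy, sellers receive Ps = Pb + 47 for each unit, where Pb is the price buyers pay.
Supply in terms of Pb becomes Qs = -105 + 4(Pb + 47) = 83 + 4Pb. Setting this equal to demand: 848 - 7Pb = 83 + 4Pb, so Pb = 765/11.
Sellers receive Ps = 765/11 + 47 = 1282/11; Q' = 848 − 7·(765/11) = 3973/11.
The subsidy expands output by 3973/11 − 2657/11 = 1316/11 past the efficient level; on those units the gap between marginal cost and willingness to pay runs from 0 up to 47.
DWL = ½ × 47 × 1316/11 = 30926/11.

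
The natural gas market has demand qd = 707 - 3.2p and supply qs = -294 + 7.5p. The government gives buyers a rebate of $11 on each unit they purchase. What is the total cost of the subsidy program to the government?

Pre-subsidy: 707 - 3.2p = -294 + 7.5p gives p* = 10010/107, q* = 43617/107.
With the rebate, buyers effectively pay pb = ps − 11, where ps is the price sellers receive.
Demand in terms of ps becomes qd = 707 − 3.2(ps − 11) = 742.2 - 3.2ps. Setting this equal to supply: 742.2 - 3.2ps = -294 + 7.5ps, so ps = 10362/107.
Buyers pay pb = 10362/107 − 11 = 9185/107; q' = -294 + 7.5·(10362/107) = 46257/107.
Government outlay = subsidy × quantity = 11 × 46257/107 = 508827/107.

Government cost = 508827/107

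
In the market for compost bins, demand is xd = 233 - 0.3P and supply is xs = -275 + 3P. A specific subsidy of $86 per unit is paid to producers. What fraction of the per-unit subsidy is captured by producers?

Producer share = 1/11

Pre-subsidy: 233 - 0.3P = -275 + 3P gives P* = 5080/33, x* = 2055/11.
With the subsidy, sellers receive Ps = Pb + 86 for each unit, where Pb is the price buyers pay.
Supply in terms of Pb becomes xs = -275 + 3(Pb + 86) = -17 + 3Pb. Setting this equal to demand: 233 - 0.3Pb = -17 + 3Pb, so Pb = 2500/33.
Sellers receive Ps = 2500/33 + 86 = 5338/33; x' = 233 − 0.3·(2500/33) = 2313/11.
Buyers' price falls by P* − Pb = 5080/33 − 2500/33 = 860/11; sellers' price rises by Ps − P* = 5338/33 − 5080/33 = 86/11.
So producers capture (86/11)/86 = 1/11 of each unit of subsidy.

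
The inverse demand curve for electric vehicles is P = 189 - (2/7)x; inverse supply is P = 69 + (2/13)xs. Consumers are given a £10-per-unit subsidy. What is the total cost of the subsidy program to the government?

Government cost = £2957.5

Pre-subsidy: 189 - (2/7)x = 69 + (2/13)x gives x* = 273 and P* = 111.
With the rebate, buyers effectively pay Pb = Ps − 10, where Ps is the price sellers receive.
On the curves, Pb = 189 - (2/7)x and Ps = 69 + (2/13)x; the wedge Ps − Pb = 10 gives 69 + (2/13)x − (189 - (2/7)x) = 10, so x' = 295.75.
Then Pb = 189 − (2/7)·295.75 = 104.5 and Ps = 69 + (2/13)·295.75 = 114.5.
Government outlay = subsidy × quantity = 10 × 295.75 = 2957.5.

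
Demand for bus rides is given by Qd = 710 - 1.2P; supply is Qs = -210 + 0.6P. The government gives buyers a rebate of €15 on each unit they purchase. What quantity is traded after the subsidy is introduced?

Q' = 308/3

Pre-subsidy: 710 - 1.2P = -210 + 0.6P gives P* = 4600/9, Q* = 290/3.
With the rebate, buyers effectively pay Pb = Ps − 15, where Ps is the price sellers receive.
Demand in terms of Ps becomes Qd = 710 − 1.2(Ps − 15) = 728 - 1.2Ps. Setting this equal to supply: 728 - 1.2Ps = -210 + 0.6Ps, so Ps = 4690/9.
Buyers pay Pb = 4690/9 − 15 = 4555/9; Q' = -210 + 0.6·(4690/9) = 308/3.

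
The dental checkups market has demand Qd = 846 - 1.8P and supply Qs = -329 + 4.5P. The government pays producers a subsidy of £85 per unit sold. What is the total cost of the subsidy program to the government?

Government cost = 368645/7

Pre-subsidy: 846 - 1.8P = -329 + 4.5P gives P* = 11750/63, Q* = 3572/7.
With the subsidy, sellers receive Ps = Pb + 85 for each unit, where Pb is the price buyers pay.
Supply in terms of Pb becomes Qs = -329 + 4.5(Pb + 85) = 53.5 + 4.5Pb. Setting this equal to demand: 846 - 1.8Pb = 53.5 + 4.5Pb, so Pb = 7925/63.
Sellers receive Ps = 7925/63 + 85 = 13280/63; Q' = 846 − 1.8·(7925/63) = 4337/7.
Government outlay = subsidy × quantity = 85 × 4337/7 = 368645/7.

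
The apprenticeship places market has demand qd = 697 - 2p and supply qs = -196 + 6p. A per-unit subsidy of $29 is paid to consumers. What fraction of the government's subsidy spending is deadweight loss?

Pre-subsidy: 697 - 2p = -196 + 6p gives p* = 111.625, q* = 473.75.
With the rebate, buyers effectively pay pb = ps − 29, where ps is the price sellers receive.
Demand in terms of ps becomes qd = 697 − 2(ps − 29) = 755 - 2ps. Setting this equal to supply: 755 - 2ps = -196 + 6ps, so ps = 118.875.
Buyers pay pb = 118.875 − 29 = 89.875; q' = -196 + 6·118.875 = 517.25.
ΔCS = ½(473.75 + 517.25)(111.625 − 89.875) = 10777.125; ΔPS = ½(473.75 + 517.25)(118.875 − 111.625) = 3592.375.
Government spending = 29 × 517.25 = 15000.25.
DWL = ½ × 29 × (517.25 − 473.75) = 630.75; fraction = 630.75 / 15000.25 = 87/2069.

DWL / government spending = 87/2069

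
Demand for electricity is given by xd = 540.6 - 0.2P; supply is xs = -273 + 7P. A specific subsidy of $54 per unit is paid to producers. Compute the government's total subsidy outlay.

Pre-subsidy: 540.6 - 0.2P = -273 + 7P gives P* = 113, x* = 518.
With the subsidy, sellers receive Ps = Pb + 54 for each unit, where Pb is the price buyers pay.
Supply in terms of Pb becomes xs = -273 + 7(Pb + 54) = 105 + 7Pb. Setting this equal to demand: 540.6 - 0.2Pb = 105 + 7Pb, so Pb = 60.5.
Sellers receive Ps = 60.5 + 54 = 114.5; x' = 540.6 − 0.2·60.5 = 528.5.
Government outlay = subsidy × quantity = 54 × 528.5 = 28539.

Government cost = $28539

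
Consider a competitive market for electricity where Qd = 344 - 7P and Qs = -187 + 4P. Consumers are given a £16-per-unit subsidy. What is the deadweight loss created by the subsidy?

Deadweight loss = 3584/11

Pre-subsidy: 344 - 7P = -187 + 4P gives P* = 531/11, Q* = 67/11.
With the rebate, buyers effectively pay Pb = Ps − 16, where Ps is the price sellers receive.
Demand in terms of Ps becomes Qd = 344 − 7(Ps − 16) = 456 - 7Ps. Setting this equal to supply: 456 - 7Ps = -187 + 4Ps, so Ps = 643/11.
Buyers pay Pb = 643/11 − 16 = 467/11; Q' = -187 + 4·(643/11) = 515/11.
The subsidy expands output by 515/11 − 67/11 = 448/11 past the efficient level; on those units the gap between marginal cost and willingness to pay runs from 0 up to 16.
DWL = ½ × 16 × 448/11 = 3584/11.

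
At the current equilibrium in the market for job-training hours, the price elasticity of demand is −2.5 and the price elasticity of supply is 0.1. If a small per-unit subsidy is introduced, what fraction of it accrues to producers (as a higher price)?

Producer share = 25/26

For a small subsidy around the equilibrium, the benefit split depends on the relative slopes, which at a point are proportional to the elasticities.
Buyer share = εs/(εs + |εd|) = 0.1/(0.1 + 2.5) = 1/26; seller share = |εd|/(εs + |εd|) = 25/26.
So producers capture 25/26 of the subsidy.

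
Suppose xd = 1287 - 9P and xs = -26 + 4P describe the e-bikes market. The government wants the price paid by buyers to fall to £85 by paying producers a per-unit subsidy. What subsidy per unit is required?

Required subsidy s = £52 per unit

At a buyer price of 85, quantity demanded is 1287 − 9·85 = 522.
Sellers supply 522 only when they receive Ps with -26 + 4·Ps = 522, i.e. Ps = 137.
s = Ps − Pb = 137 − 85 = 52.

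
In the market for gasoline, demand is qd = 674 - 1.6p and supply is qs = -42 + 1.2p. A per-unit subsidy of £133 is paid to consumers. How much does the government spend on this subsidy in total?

Government cost = £47355.6

Pre-subsidy: 674 - 1.6p = -42 + 1.2p gives p* = 1790/7, q* = 1854/7.
With the rebate, buyers effectively pay pb = ps − 133, where ps is the price sellers receive.
Demand in terms of ps becomes qd = 674 − 1.6(ps − 133) = 886.8 - 1.6ps. Setting this equal to supply: 886.8 - 1.6ps = -42 + 1.2ps, so ps = 2322/7.
Buyers pay pb = 2322/7 − 133 = 1391/7; q' = -42 + 1.2·(2322/7) = 12462/35.
Government outlay = subsidy × quantity = 133 × 12462/35 = 47355.6.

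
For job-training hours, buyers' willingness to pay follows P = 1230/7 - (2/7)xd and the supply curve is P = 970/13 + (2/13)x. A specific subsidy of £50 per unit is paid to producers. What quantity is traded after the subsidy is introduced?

Pre-subsidy: 1230/7 - (2/7)x = 970/13 + (2/13)x gives x* = 230 and P* = 110.
With the subsidy, sellers receive Ps = Pb + 50 for each unit, where Pb is the price buyers pay.
On the curves, Pb = 1230/7 - (2/7)x and Ps = 970/13 + (2/13)x; the wedge Ps − Pb = 50 gives 970/13 + (2/13)x − (1230/7 - (2/7)x) = 50, so x' = 343.75.
Then Pb = 1230/7 − (2/7)·343.75 = 77.5 and Ps = 970/13 + (2/13)·343.75 = 127.5.

x' = 343.75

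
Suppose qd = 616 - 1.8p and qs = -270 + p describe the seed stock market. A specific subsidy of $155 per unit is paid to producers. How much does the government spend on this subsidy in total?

Government cost = 316975/14

Pre-subsidy: 616 - 1.8p = -270 + p gives p* = 2215/7, q* = 325/7.
With the subsidy, sellers receive ps = pb + 155 for each unit, where pb is the price buyers pay.
Supply in terms of pb becomes qs = -270 + 1(pb + 155) = -115 + pb. Setting this equal to demand: 616 - 1.8pb = -115 + pb, so pb = 3655/14.
Sellers receive ps = 3655/14 + 155 = 5825/14; q' = 616 − 1.8·(3655/14) = 2045/14.
Government outlay = subsidy × quantity = 155 × 2045/14 = 316975/14.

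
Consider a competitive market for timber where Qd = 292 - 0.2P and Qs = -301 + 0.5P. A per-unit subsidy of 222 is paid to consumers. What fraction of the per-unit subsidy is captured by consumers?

Consumer share = 5/7

Pre-subsidy: 292 - 0.2P = -301 + 0.5P gives P* = 5930/7, Q* = 858/7.
With the rebate, buyers effectively pay Pb = Ps − 222, where Ps is the price sellers receive.
Demand in terms of Ps becomes Qd = 292 − 0.2(Ps − 222) = 336.4 - 0.2Ps. Setting this equal to supply: 336.4 - 0.2Ps = -301 + 0.5Ps, so Ps = 6374/7.
Buyers pay Pb = 6374/7 − 222 = 4820/7; Q' = -301 + 0.5·(6374/7) = 1080/7.
Buyers' price falls by P* − Pb = 5930/7 − 4820/7 = 1110/7; sellers' price rises by Ps − P* = 6374/7 − 5930/7 = 444/7.
So consumers capture (1110/7)/222 = 5/7 of each unit of subsidy.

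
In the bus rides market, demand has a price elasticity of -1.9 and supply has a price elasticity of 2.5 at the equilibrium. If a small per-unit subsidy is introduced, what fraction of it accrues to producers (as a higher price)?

Producer share = 19/44

For a small subsidy around the equilibrium, the benefit split depends on the relative slopes, which at a point are proportional to the elasticities.
Buyer share = εs/(εs + |εd|) = 2.5/(2.5 + 1.9) = 25/44; seller share = |εd|/(εs + |εd|) = 19/44.
So producers capture 19/44 of the subsidy.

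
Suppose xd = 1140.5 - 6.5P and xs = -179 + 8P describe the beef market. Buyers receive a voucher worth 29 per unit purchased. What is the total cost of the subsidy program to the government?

Government cost = 18937

Pre-subsidy: 1140.5 - 6.5P = -179 + 8P gives P* = 91, x* = 549.
With the rebate, buyers effectively pay Pb = Ps − 29, where Ps is the price sellers receive.
Demand in terms of Ps becomes xd = 1140.5 − 6.5(Ps − 29) = 1329 - 6.5Ps. Setting this equal to supply: 1329 - 6.5Ps = -179 + 8Ps, so Ps = 104.
Buyers pay Pb = 104 − 29 = 75; x' = -179 + 8·104 = 653.
Government outlay = subsidy × quantity = 29 × 653 = 18937.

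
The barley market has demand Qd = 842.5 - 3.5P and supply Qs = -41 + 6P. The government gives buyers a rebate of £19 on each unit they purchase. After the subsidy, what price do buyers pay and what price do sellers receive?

Buyers pay £81; sellers receive £100

Pre-subsidy: 842.5 - 3.5P = -41 + 6P gives P* = 93, Q* = 517.
With the rebate, buyers effectively pay Pb = Ps − 19, where Ps is the price sellers receive.
Demand in terms of Ps becomes Qd = 842.5 − 3.5(Ps − 19) = 909 - 3.5Ps. Setting this equal to supply: 909 - 3.5Ps = -41 + 6Ps, so Ps = 100.
Buyers pay Pb = 100 − 19 = 81; Q' = -41 + 6·100 = 559.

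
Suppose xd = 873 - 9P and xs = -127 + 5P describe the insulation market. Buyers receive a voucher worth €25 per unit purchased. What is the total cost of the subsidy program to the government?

Government cost = €7762.5

Pre-subsidy: 873 - 9P = -127 + 5P gives P* = 500/7, x* = 1611/7.
With the rebate, buyers effectively pay Pb = Ps − 25, where Ps is the price sellers receive.
Demand in terms of Ps becomes xd = 873 − 9(Ps − 25) = 1098 - 9Ps. Setting this equal to supply: 1098 - 9Ps = -127 + 5Ps, so Ps = 87.5.
Buyers pay Pb = 87.5 − 25 = 62.5; x' = -127 + 5·87.5 = 310.5.
Government outlay = subsidy × quantity = 25 × 310.5 = 7762.5.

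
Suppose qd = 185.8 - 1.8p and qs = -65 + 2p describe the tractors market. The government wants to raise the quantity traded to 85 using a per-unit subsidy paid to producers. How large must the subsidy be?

Required subsidy s = 19 per unit

At q = 85, invert demand for the buyer price: pb = (185.8 − 85)/1.8 = 56; invert supply for the seller price: ps = (85 − (-65))/2 = 75.
The subsidy must fill the gap: s = ps − pb = 75 − 56 = 19.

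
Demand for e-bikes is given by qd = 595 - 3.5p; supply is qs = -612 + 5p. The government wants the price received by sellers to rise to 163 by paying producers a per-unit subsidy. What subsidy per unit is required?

Required subsidy s = 51 per unit

At a seller price of 163, quantity supplied is -612 + 5·163 = 203.
Buyers absorb 203 only when they pay pb with 595 − 3.5·pb = 203, i.e. pb = 112.
s = ps − pb = 163 − 112 = 51.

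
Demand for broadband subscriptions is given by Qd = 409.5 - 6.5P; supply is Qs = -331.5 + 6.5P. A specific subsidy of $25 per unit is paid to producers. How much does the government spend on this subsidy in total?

Pre-subsidy: 409.5 - 6.5P = -331.5 + 6.5P gives P* = 57, Q* = 39.
With the subsidy, sellers receive Ps = Pb + 25 for each unit, where Pb is the price buyers pay.
Supply in terms of Pb becomes Qs = -331.5 + 6.5(Pb + 25) = -169 + 6.5Pb. Setting this equal to demand: 409.5 - 6.5Pb = -169 + 6.5Pb, so Pb = 44.5.
Sellers receive Ps = 44.5 + 25 = 69.5; Q' = 409.5 − 6.5·44.5 = 120.25.
Government outlay = subsidy × quantity = 25 × 120.25 = 3006.25.

Government cost = $3006.25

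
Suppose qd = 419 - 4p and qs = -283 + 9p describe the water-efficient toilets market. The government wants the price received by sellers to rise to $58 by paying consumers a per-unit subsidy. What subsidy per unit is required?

Required subsidy s = $13 per unit

At a seller price of 58, quantity supplied is -283 + 9·58 = 239.
Buyers absorb 239 only when they pay pb with 419 − 4·pb = 239, i.e. pb = 45.
s = ps − pb = 58 − 45 = 13.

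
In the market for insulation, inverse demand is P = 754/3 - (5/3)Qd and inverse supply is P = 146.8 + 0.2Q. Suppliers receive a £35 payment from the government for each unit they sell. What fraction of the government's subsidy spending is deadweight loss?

DWL / government spending = 75/598

Pre-subsidy: 754/3 - (5/3)Q = 146.8 + 0.2Q gives Q* = 56 and P* = 158.
With the subsidy, sellers receive Ps = Pb + 35 for each unit, where Pb is the price buyers pay.
On the curves, Pb = 754/3 - (5/3)Q and Ps = 146.8 + 0.2Q; the wedge Ps − Pb = 35 gives 146.8 + 0.2Q − (754/3 - (5/3)Q) = 35, so Q' = 74.75.
Then Pb = 754/3 − (5/3)·74.75 = 126.75 and Ps = 146.8 + 0.2·74.75 = 161.75.
ΔCS = ½(56 + 74.75)(158 − 126.75) = 2042.96875; ΔPS = ½(56 + 74.75)(161.75 − 158) = 245.15625.
Government spending = 35 × 74.75 = 2616.25.
DWL = ½ × 35 × (74.75 − 56) = 328.125; fraction = 328.125 / 2616.25 = 75/598.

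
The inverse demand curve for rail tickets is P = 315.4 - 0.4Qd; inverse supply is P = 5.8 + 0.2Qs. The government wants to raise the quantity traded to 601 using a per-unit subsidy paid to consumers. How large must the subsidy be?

Required subsidy s = 51 per unit

At Q = 601, from the demand curve buyers pay Pb = 315.4 − 0.4·601 = 75; from the supply curve sellers need Ps = 5.8 + 0.2·601 = 126.
The subsidy must fill the gap: s = Ps − Pb = 126 − 75 = 51.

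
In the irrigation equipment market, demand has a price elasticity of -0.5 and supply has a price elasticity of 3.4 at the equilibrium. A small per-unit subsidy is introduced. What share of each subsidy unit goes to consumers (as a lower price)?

Consumer share = 34/39

For a small subsidy around the equilibrium, the benefit split depends on the relative slopes, which at a point are proportional to the elasticities.
Buyer share = εs/(εs + |εd|) = 3.4/(3.4 + 0.5) = 34/39; seller share = |εd|/(εs + |εd|) = 5/39.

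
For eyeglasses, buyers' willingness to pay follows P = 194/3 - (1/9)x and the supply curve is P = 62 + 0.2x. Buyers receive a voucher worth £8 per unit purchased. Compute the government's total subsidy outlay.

Government cost = 1920/7

Pre-subsidy: 194/3 - (1/9)x = 62 + 0.2x gives x* = 60/7 and P* = 446/7.
With the rebate, buyers effectively pay Pb = Ps − 8, where Ps is the price sellers receive.
On the curves, Pb = 194/3 - (1/9)x and Ps = 62 + 0.2x; the wedge Ps − Pb = 8 gives 62 + 0.2x − (194/3 - (1/9)x) = 8, so x' = 240/7.
Then Pb = 194/3 − (1/9)·(240/7) = 426/7 and Ps = 62 + 0.2·(240/7) = 482/7.
Government outlay = subsidy × quantity = 8 × 240/7 = 1920/7.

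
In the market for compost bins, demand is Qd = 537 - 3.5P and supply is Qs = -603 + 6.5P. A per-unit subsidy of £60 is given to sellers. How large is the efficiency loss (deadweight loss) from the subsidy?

Pre-subsidy: 537 - 3.5P = -603 + 6.5P gives P* = 114, Q* = 138.
With the subsidy, sellers receive Ps = Pb + 60 for each unit, where Pb is the price buyers pay.
Supply in terms of Pb becomes Qs = -603 + 6.5(Pb + 60) = -213 + 6.5Pb. Setting this equal to demand: 537 - 3.5Pb = -213 + 6.5Pb, so Pb = 75.
Sellers receive Ps = 75 + 60 = 135; Q' = 537 − 3.5·75 = 274.5.
The subsidy expands output by 274.5 − 138 = 136.5 past the efficient level; on those units the gap between marginal cost and willingness to pay runs from 0 up to 60.
DWL = ½ × 60 × 136.5 = 4095.

Deadweight loss = £4095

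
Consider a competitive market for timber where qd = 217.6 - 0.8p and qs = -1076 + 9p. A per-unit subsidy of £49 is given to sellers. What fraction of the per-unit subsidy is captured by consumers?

Pre-subsidy: 217.6 - 0.8p = -1076 + 9p gives p* = 132, q* = 112.
With the subsidy, sellers receive ps = pb + 49 for each unit, where pb is the price buyers pay.
Supply in terms of pb becomes qs = -1076 + 9(pb + 49) = -635 + 9pb. Setting this equal to demand: 217.6 - 0.8pb = -635 + 9pb, so pb = 87.
Sellers receive ps = 87 + 49 = 136; q' = 217.6 − 0.8·87 = 148.
Buyers' price falls by p* − pb = 132 − 87 = 45; sellers' price rises by ps − p* = 136 − 132 = 4.
So consumers capture 45/49 = 45/49 of each unit of subsidy.

Consumer share = 45/49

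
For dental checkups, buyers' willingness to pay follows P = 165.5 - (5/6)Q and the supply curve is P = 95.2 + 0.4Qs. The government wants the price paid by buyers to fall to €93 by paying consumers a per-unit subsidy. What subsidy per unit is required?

At a buyer price of 93, quantity demanded is 198.6 − 1.2·93 = 87.
Sellers supply 87 only when they receive Ps = 95.2 + 0.4·87 = 130.
s = Ps − Pb = 130 − 93 = 37.

Required subsidy s = €37 per unit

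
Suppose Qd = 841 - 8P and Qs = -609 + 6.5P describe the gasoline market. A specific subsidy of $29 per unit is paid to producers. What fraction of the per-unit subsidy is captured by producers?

Pre-subsidy: 841 - 8P = -609 + 6.5P gives P* = 100, Q* = 41.
With the subsidy, sellers receive Ps = Pb + 29 for each unit, where Pb is the price buyers pay.
Supply in terms of Pb becomes Qs = -609 + 6.5(Pb + 29) = -420.5 + 6.5Pb. Setting this equal to demand: 841 - 8Pb = -420.5 + 6.5Pb, so Pb = 87.
Sellers receive Ps = 87 + 29 = 116; Q' = 841 − 8·87 = 145.
Buyers' price falls by P* − Pb = 100 − 87 = 13; sellers' price rises by Ps − P* = 116 − 100 = 16.
So producers capture 16/29 = 16/29 of each unit of subsidy.

Producer share = 16/29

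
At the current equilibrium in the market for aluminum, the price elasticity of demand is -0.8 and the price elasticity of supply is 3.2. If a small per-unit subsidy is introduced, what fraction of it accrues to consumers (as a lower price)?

For a small subsidy around the equilibrium, the benefit split depends on the relative slopes, which at a point are proportional to the elasticities.
Buyer share = εs/(εs + |εd|) = 3.2/(3.2 + 0.8) = 0.8; seller share = |εd|/(εs + |εd|) = 0.2.

Consumer share = 0.8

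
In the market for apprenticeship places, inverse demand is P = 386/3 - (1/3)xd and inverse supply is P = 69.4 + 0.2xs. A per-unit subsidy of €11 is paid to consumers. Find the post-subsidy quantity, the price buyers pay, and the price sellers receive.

Pre-subsidy: 386/3 - (1/3)x = 69.4 + 0.2x gives x* = 111.125 and P* = 91.625.
With the rebate, buyers effectively pay Pb = Ps − 11, where Ps is the price sellers receive.
On the curves, Pb = 386/3 - (1/3)x and Ps = 69.4 + 0.2x; the wedge Ps − Pb = 11 gives 69.4 + 0.2x − (386/3 - (1/3)x) = 11, so x' = 131.75.
Then Pb = 386/3 − (1/3)·131.75 = 84.75 and Ps = 69.4 + 0.2·131.75 = 95.75.

x' = 131.75; buyers pay €84.75; sellers receive €95.75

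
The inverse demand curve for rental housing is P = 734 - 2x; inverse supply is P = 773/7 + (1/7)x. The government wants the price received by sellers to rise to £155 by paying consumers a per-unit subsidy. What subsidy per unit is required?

At a seller price of 155, quantity supplied is -773 + 7·155 = 312.
Buyers absorb 312 only when they pay Pb = 734 − 2·312 = 110.
s = Ps − Pb = 155 − 110 = 45.

Required subsidy s = £45 per unit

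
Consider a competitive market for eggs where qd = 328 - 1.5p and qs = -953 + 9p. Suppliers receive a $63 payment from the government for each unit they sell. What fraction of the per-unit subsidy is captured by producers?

Pre-subsidy: 328 - 1.5p = -953 + 9p gives p* = 122, q* = 145.
With the subsidy, sellers receive ps = pb + 63 for each unit, where pb is the price buyers pay.
Supply in terms of pb becomes qs = -953 + 9(pb + 63) = -386 + 9pb. Setting this equal to demand: 328 - 1.5pb = -386 + 9pb, so pb = 68.
Sellers receive ps = 68 + 63 = 131; q' = 328 − 1.5·68 = 226.
Buyers' price falls by p* − pb = 122 − 68 = 54; sellers' price rises by ps − p* = 131 − 122 = 9.
So producers capture 9/63 = 1/7 of each unit of subsidy.

Producer share = 1/7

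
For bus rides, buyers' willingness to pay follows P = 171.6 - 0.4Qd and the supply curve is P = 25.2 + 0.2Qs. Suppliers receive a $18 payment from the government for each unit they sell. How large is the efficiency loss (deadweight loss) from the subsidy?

Pre-subsidy: 171.6 - 0.4Q = 25.2 + 0.2Q gives Q* = 244 and P* = 74.
With the subsidy, sellers receive Ps = Pb + 18 for each unit, where Pb is the price buyers pay.
On the curves, Pb = 171.6 - 0.4Q and Ps = 25.2 + 0.2Q; the wedge Ps − Pb = 18 gives 25.2 + 0.2Q − (171.6 - 0.4Q) = 18, so Q' = 274.
Then Pb = 171.6 − 0.4·274 = 62 and Ps = 25.2 + 0.2·274 = 80.
The subsidy expands output by 274 − 244 = 30 past the efficient level; on those units the gap between marginal cost and willingness to pay runs from 0 up to 18.
DWL = ½ × 18 × 30 = 270.

Deadweight loss = $270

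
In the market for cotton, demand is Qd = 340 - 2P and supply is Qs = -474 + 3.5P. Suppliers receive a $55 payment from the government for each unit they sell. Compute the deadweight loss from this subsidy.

Pre-subsidy: 340 - 2P = -474 + 3.5P gives P* = 148, Q* = 44.
With the subsidy, sellers receive Ps = Pb + 55 for each unit, where Pb is the price buyers pay.
Supply in terms of Pb becomes Qs = -474 + 3.5(Pb + 55) = -281.5 + 3.5Pb. Setting this equal to demand: 340 - 2Pb = -281.5 + 3.5Pb, so Pb = 113.
Sellers receive Ps = 113 + 55 = 168; Q' = 340 − 2·113 = 114.
The subsidy expands output by 114 − 44 = 70 past the efficient level; on those units the gap between marginal cost and willingness to pay runs from 0 up to 55.
DWL = ½ × 55 × 70 = 1925.

Deadweight loss = $1925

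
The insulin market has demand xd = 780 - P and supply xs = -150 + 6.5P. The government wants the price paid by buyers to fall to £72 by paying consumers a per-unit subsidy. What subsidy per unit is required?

At a buyer price of 72, quantity demanded is 780 − 1·72 = 708.
Sellers supply 708 only when they receive Ps with -150 + 6.5·Ps = 708, i.e. Ps = 132.
s = Ps − Pb = 132 − 72 = 60.

Required subsidy s = £60 per unit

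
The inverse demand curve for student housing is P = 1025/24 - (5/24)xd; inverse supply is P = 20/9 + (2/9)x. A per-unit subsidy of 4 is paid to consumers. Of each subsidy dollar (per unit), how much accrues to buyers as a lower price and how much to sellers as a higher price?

Buyers gain 60/31 per unit; sellers gain 64/31 per unit

Pre-subsidy: 1025/24 - (5/24)x = 20/9 + (2/9)x gives x* = 2915/31 and P* = 2150/93.
With the rebate, buyers effectively pay Pb = Ps − 4, where Ps is the price sellers receive.
On the curves, Pb = 1025/24 - (5/24)x and Ps = 20/9 + (2/9)x; the wedge Ps − Pb = 4 gives 20/9 + (2/9)x − (1025/24 - (5/24)x) = 4, so x' = 3203/31.
Then Pb = 1025/24 − (5/24)·(3203/31) = 1970/93 and Ps = 20/9 + (2/9)·(3203/31) = 2342/93.
Buyers' price falls by P* − Pb = 2150/93 − 1970/93 = 60/31; sellers' price rises by Ps − P* = 2342/93 − 2150/93 = 64/31.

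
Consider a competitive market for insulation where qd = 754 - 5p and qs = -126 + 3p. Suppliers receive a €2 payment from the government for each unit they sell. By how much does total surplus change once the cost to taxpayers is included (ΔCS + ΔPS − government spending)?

Net change in total surplus = -€3.75

Pre-subsidy: 754 - 5p = -126 + 3p gives p* = 110, q* = 204.
With the subsidy, sellers receive ps = pb + 2 for each unit, where pb is the price buyers pay.
Supply in terms of pb becomes qs = -126 + 3(pb + 2) = -120 + 3pb. Setting this equal to demand: 754 - 5pb = -120 + 3pb, so pb = 109.25.
Sellers receive ps = 109.25 + 2 = 111.25; q' = 754 − 5·109.25 = 207.75.
ΔCS = ½(204 + 207.75)(110 − 109.25) = 154.40625; ΔPS = ½(204 + 207.75)(111.25 − 110) = 257.34375.
Government spending = 2 × 207.75 = 415.5.
Net change = 154.40625 + 257.34375 − 415.5 = -3.75. The loss equals the DWL triangle ½·2·3.75.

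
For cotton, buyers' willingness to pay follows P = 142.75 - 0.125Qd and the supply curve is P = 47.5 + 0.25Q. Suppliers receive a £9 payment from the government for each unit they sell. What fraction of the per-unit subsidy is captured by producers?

Pre-subsidy: 142.75 - 0.125Q = 47.5 + 0.25Q gives Q* = 254 and P* = 111.
With the subsidy, sellers receive Ps = Pb + 9 for each unit, where Pb is the price buyers pay.
On the curves, Pb = 142.75 - 0.125Q and Ps = 47.5 + 0.25Q; the wedge Ps − Pb = 9 gives 47.5 + 0.25Q − (142.75 - 0.125Q) = 9, so Q' = 278.
Then Pb = 142.75 − 0.125·278 = 108 and Ps = 47.5 + 0.25·278 = 117.
Buyers' price falls by P* − Pb = 111 − 108 = 3; sellers' price rises by Ps − P* = 117 − 111 = 6.
So producers capture 6/9 = 2/3 of each unit of subsidy.

Producer share = 2/3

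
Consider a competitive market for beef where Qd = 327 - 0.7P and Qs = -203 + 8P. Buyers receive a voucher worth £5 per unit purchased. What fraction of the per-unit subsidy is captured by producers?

Producer share = 7/87

Pre-subsidy: 327 - 0.7P = -203 + 8P gives P* = 5300/87, Q* = 24739/87.
With the rebate, buyers effectively pay Pb = Ps − 5, where Ps is the price sellers receive.
Demand in terms of Ps becomes Qd = 327 − 0.7(Ps − 5) = 330.5 - 0.7Ps. Setting this equal to supply: 330.5 - 0.7Ps = -203 + 8Ps, so Ps = 5335/87.
Buyers pay Pb = 5335/87 − 5 = 4900/87; Q' = -203 + 8·(5335/87) = 25019/87.
Buyers' price falls by P* − Pb = 5300/87 − 4900/87 = 400/87; sellers' price rises by Ps − P* = 5335/87 − 5300/87 = 35/87.
So producers capture (35/87)/5 = 7/87 of each unit of subsidy.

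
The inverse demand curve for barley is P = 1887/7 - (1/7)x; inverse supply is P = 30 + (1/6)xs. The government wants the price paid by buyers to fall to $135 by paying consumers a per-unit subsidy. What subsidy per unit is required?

Required subsidy s = $52 per unit

At a buyer price of 135, quantity demanded is 1887 − 7·135 = 942.
Sellers supply 942 only when they receive Ps = 30 + (1/6)·942 = 187.
s = Ps − Pb = 187 − 135 = 52.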